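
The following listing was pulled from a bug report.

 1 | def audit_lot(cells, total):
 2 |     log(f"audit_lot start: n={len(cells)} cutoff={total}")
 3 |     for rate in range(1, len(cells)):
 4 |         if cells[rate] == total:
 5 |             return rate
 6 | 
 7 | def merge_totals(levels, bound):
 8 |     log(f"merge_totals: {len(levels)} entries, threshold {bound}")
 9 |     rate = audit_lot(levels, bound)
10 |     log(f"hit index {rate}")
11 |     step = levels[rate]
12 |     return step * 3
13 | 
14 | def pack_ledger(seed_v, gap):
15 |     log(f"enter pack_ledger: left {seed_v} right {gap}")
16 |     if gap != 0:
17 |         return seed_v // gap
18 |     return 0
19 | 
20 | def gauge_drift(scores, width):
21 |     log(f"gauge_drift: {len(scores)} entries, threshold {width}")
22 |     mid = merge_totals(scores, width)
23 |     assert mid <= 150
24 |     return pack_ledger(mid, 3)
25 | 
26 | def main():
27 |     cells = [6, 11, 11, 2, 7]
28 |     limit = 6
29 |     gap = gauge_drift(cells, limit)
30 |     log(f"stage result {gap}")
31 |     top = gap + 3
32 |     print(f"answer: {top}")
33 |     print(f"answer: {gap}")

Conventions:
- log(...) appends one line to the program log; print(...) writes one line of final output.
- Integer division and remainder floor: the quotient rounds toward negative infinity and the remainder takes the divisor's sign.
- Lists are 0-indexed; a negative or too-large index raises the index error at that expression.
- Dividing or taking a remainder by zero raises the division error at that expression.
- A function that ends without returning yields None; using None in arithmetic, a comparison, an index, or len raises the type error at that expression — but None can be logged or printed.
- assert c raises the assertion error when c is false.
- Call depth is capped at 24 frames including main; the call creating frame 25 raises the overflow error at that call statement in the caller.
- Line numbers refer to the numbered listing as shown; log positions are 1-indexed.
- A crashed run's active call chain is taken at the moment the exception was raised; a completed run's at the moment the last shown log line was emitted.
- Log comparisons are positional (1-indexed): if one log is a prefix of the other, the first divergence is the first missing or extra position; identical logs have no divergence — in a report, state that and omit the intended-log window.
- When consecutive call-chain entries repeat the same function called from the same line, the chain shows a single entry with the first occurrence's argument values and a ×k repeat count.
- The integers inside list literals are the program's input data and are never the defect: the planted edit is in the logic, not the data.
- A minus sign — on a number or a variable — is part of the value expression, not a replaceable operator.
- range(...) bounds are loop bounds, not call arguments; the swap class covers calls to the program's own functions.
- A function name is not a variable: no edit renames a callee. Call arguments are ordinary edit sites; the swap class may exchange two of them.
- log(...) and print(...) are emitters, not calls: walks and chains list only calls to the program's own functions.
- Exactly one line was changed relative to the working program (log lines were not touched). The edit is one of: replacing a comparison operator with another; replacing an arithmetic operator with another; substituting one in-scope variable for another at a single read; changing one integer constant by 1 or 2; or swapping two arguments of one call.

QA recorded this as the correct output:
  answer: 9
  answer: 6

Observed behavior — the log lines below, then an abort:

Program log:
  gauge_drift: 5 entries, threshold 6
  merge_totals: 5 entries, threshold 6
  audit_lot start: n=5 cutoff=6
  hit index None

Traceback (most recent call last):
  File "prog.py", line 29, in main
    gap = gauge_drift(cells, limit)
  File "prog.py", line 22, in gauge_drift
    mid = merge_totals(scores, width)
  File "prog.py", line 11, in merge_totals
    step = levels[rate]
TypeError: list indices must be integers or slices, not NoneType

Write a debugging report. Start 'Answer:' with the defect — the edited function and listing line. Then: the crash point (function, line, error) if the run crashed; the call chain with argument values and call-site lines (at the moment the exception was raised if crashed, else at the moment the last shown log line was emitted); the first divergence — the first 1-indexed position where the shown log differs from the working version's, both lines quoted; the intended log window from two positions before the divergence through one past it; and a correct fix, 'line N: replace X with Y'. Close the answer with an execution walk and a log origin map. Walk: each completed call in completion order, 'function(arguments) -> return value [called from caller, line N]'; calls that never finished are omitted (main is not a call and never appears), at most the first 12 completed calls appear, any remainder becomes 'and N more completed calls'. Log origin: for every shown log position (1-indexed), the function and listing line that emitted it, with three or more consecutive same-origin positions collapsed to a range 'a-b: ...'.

Answer: the defect is in audit_lot at line 3.
Key observation: Position 4 is the first bad log line: 'hit index None' should read 'hit index 0'.
Crash: merge_totals, line 11, TypeError.
Call chain: main -> gauge_drift([6, 11, 11, 2, 7], 6) (called at line 29) -> merge_totals([6, 11, 11, 2, 7], 6) (called at line 22).
First divergence: position 4 — the shown line 'hit index None' should read 'hit index 0'.
Intended log window:
  2: merge_totals: 5 entries, threshold 6
  3: audit_lot start: n=5 cutoff=6
  4: hit index 0
  5: enter pack_ledger: left 18 right 3
Execution walk:
  audit_lot([6, 11, 11, 2, 7], 6) -> None  [called from merge_totals, line 9]
Log origin:
  1: emitted by gauge_drift (line 21)
  2: emitted by merge_totals (line 8)
  3: emitted by audit_lot (line 2)
  4: emitted by merge_totals (line 10)
A correct fix: line 3: replace `1` with `0`.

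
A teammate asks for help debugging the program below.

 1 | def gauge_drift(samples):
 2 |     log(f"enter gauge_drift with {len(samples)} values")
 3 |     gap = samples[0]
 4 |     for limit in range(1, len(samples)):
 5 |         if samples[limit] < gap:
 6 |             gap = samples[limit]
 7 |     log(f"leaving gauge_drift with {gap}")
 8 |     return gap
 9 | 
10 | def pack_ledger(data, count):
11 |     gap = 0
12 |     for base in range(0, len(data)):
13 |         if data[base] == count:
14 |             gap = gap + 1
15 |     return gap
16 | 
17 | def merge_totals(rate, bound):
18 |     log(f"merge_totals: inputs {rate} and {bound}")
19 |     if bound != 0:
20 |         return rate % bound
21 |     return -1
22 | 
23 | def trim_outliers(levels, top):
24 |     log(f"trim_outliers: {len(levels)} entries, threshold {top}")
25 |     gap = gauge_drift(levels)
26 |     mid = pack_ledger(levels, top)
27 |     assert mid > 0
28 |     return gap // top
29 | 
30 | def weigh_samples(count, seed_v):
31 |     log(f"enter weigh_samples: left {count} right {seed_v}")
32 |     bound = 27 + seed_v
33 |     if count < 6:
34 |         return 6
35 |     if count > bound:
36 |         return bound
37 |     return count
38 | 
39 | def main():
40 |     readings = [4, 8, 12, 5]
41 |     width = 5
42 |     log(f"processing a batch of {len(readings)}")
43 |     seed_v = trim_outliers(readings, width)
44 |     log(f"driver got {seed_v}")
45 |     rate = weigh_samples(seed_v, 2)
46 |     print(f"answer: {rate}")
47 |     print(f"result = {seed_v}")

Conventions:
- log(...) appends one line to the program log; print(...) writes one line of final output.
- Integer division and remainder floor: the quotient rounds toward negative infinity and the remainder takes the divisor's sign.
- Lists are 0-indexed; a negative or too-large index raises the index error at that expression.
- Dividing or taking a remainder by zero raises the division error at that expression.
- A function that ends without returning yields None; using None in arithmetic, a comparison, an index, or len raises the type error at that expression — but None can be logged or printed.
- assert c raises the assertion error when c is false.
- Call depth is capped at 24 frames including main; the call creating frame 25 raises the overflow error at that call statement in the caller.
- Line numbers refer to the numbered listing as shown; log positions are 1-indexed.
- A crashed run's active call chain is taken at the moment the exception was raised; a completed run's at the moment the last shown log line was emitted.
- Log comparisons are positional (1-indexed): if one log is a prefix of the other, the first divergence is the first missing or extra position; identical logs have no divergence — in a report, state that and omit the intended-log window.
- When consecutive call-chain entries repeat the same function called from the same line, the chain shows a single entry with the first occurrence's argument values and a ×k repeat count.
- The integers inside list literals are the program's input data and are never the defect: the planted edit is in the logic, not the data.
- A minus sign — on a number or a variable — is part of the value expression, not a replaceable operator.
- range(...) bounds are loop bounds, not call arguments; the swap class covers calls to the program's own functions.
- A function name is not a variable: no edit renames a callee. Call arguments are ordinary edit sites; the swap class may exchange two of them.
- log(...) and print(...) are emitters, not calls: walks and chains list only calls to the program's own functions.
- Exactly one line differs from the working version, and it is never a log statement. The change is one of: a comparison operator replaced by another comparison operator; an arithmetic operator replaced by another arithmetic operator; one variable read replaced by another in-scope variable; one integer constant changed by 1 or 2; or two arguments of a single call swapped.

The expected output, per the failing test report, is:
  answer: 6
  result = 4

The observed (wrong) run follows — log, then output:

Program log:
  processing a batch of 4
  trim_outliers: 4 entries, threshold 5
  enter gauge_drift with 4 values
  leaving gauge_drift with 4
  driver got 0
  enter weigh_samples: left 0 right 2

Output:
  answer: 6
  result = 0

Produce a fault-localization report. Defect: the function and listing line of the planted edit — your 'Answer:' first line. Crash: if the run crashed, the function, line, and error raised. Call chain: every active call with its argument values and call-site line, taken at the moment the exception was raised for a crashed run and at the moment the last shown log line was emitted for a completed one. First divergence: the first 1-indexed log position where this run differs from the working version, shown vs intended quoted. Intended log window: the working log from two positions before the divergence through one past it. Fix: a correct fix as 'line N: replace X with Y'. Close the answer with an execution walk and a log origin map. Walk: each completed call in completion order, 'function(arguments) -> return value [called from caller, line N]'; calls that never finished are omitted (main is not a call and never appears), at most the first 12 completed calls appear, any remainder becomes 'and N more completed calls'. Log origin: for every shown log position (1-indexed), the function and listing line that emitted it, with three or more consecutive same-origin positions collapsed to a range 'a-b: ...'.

Answer: the defect is in trim_outliers at line 28.
Key observation: Everything matches until log position 5, which reads 'driver got 0' in place of 'driver got 4'.
Call chain: main -> weigh_samples(0, 2) (called at line 45).
First divergence: at position 5 the run shows 'driver got 0' where the working version logs 'driver got 4'.
Intended log window:
  3: enter gauge_drift with 4 values
  4: leaving gauge_drift with 4
  5: driver got 4
  6: enter weigh_samples: left 4 right 2
Execution walk:
  gauge_drift([4, 8, 12, 5]) -> 4  [called from trim_outliers, line 25]
  pack_ledger([4, 8, 12, 5], 5) -> 1  [called from trim_outliers, line 26]
  trim_outliers([4, 8, 12, 5], 5) -> 0  [called from main, line 43]
  weigh_samples(0, 2) -> 6  [called from main, line 45]
Log line origins:
  1 — main, line 42
  2 — trim_outliers, line 24
  3 — gauge_drift, line 2
  4 — gauge_drift, line 7
  5 — main, line 44
  6 — weigh_samples, line 31
A correct fix: line 28: replace `top` with `mid`.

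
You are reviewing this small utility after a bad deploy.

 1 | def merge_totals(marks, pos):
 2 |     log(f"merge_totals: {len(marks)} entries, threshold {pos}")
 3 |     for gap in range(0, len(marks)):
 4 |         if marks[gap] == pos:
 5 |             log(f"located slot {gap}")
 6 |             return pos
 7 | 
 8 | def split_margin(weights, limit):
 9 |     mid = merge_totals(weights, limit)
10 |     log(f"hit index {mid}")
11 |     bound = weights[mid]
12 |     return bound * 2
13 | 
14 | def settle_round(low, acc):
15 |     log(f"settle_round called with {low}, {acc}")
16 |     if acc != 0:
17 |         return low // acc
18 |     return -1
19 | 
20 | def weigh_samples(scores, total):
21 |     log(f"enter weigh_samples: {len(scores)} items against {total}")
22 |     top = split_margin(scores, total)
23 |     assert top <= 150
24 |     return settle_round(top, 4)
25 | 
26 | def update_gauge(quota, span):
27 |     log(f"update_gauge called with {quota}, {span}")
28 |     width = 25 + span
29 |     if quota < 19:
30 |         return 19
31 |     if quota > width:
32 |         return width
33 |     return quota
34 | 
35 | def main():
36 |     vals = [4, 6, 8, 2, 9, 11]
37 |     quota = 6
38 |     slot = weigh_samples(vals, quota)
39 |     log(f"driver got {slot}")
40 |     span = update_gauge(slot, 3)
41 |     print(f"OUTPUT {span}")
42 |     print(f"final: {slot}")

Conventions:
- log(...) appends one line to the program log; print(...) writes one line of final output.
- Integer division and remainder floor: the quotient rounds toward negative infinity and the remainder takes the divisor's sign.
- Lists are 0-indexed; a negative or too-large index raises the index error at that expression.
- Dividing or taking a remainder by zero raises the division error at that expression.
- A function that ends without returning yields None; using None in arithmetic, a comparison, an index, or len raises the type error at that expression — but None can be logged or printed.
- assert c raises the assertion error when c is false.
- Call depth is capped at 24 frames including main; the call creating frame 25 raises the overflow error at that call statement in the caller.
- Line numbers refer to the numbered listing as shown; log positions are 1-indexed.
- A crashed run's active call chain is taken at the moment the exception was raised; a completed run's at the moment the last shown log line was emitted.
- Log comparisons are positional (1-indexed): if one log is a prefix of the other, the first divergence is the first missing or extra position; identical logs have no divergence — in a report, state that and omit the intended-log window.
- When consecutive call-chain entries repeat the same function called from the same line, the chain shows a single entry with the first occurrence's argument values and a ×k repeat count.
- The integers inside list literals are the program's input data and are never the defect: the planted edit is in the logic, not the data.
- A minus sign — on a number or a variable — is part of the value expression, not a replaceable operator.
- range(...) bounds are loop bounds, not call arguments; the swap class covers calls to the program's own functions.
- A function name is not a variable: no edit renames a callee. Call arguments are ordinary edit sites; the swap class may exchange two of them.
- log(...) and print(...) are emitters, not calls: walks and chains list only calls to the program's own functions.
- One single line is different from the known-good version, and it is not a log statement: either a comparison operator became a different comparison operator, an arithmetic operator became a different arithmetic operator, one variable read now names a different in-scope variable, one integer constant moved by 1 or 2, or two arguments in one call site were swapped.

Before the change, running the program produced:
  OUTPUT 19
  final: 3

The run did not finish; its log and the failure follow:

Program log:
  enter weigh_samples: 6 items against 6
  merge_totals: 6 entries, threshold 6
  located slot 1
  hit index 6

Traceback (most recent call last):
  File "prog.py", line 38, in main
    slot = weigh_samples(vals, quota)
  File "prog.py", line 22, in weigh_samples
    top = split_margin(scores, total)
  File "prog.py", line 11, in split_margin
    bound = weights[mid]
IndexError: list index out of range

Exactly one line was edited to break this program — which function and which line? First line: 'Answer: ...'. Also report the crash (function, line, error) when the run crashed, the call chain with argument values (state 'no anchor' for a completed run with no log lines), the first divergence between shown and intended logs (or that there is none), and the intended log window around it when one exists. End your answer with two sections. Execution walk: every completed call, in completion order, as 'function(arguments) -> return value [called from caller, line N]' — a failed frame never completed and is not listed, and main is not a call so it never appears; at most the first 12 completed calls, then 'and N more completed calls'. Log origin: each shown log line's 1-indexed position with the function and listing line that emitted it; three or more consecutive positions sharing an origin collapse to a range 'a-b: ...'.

Answer: the defect is in merge_totals at line 6.
Key fact: Position 4 is the first bad log line: 'hit index 6' should read 'hit index 1'.
Crash: split_margin, line 11, IndexError.
Call chain: main -> weigh_samples([4, 6, 8, 2, 9, 11], 6) (called at line 38) -> split_margin([4, 6, 8, 2, 9, 11], 6) (called at line 22).
First divergence: at position 4 the run shows 'hit index 6' where the working version logs 'hit index 1'.
Intended log window:
  2: merge_totals: 6 entries, threshold 6
  3: located slot 1
  4: hit index 1
  5: settle_round called with 12, 4
Execution walk:
  merge_totals([4, 6, 8, 2, 9, 11], 6) -> 6  [called from split_margin, line 9]
Log line origins:
  1: emitted by weigh_samples (line 21)
  2: emitted by merge_totals (line 2)
  3: emitted by merge_totals (line 5)
  4: emitted by split_margin (line 10)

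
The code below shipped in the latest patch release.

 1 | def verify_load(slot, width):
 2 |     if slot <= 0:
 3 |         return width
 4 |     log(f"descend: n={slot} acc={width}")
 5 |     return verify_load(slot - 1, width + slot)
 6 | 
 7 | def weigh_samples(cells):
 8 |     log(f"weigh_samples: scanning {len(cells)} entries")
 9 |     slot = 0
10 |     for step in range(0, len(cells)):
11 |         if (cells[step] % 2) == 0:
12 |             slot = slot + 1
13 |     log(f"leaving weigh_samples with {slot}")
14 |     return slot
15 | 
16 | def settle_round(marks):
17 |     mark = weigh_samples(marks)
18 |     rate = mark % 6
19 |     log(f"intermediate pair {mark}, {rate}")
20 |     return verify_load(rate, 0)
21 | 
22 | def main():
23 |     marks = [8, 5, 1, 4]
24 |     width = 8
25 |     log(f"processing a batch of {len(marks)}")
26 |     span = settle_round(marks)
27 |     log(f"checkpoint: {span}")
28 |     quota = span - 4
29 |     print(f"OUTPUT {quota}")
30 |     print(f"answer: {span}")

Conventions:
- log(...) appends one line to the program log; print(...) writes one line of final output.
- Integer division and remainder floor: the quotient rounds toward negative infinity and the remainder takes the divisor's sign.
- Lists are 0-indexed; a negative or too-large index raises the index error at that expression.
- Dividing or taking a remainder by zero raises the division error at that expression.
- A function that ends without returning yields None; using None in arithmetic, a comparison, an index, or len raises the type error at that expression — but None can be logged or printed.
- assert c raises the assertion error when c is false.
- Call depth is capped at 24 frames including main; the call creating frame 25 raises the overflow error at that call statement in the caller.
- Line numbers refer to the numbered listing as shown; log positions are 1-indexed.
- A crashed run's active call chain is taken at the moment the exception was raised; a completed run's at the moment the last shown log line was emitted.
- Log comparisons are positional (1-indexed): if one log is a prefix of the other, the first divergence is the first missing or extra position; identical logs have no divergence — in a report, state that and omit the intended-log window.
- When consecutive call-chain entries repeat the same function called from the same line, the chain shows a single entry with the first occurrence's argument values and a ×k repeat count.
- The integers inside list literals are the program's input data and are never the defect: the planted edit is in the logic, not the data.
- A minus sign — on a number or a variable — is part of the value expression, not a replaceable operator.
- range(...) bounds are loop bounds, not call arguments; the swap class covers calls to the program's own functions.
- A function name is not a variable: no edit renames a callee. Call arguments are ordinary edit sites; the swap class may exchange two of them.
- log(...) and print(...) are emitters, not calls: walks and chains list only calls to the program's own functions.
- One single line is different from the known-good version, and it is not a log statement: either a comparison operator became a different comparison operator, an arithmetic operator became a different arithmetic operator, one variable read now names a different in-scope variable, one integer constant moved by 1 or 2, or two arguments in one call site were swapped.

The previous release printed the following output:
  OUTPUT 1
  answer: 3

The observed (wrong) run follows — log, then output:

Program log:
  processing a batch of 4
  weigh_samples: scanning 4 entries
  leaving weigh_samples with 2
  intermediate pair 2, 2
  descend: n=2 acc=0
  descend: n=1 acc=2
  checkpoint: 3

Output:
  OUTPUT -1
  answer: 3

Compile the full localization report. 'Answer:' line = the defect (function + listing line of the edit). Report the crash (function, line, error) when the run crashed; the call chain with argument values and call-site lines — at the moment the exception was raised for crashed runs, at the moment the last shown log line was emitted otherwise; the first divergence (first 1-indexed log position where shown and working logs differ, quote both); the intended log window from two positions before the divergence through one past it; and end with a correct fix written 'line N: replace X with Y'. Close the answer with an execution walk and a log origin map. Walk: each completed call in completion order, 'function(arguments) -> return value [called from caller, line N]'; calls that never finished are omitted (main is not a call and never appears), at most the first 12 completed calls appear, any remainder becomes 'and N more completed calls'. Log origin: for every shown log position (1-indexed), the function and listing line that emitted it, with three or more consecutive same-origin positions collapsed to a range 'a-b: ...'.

Answer: the defect is in main at line 28.
The tell: Every logged value matches the working version; the printed result is what differs.
Call chain: main.
First divergence: there is none — every log position agrees.
Execution walk:
  weigh_samples([8, 5, 1, 4]) -> 2  [called from settle_round, line 17]
  verify_load(0, 3) -> 3  [called from verify_load, line 5]
  verify_load(1, 2) -> 3  [called from verify_load, line 5]
  verify_load(2, 0) -> 3  [called from settle_round, line 20]
  settle_round([8, 5, 1, 4]) -> 3  [called from main, line 26]
Log line origins:
  1: logged in main at line 25
  2: logged in weigh_samples at line 8
  3: logged in weigh_samples at line 13
  4: logged in settle_round at line 19
  5: logged in verify_load at line 4
  6: logged in verify_load at line 4
  7: logged in main at line 27
A correct fix: line 28: replace `4` with `2`.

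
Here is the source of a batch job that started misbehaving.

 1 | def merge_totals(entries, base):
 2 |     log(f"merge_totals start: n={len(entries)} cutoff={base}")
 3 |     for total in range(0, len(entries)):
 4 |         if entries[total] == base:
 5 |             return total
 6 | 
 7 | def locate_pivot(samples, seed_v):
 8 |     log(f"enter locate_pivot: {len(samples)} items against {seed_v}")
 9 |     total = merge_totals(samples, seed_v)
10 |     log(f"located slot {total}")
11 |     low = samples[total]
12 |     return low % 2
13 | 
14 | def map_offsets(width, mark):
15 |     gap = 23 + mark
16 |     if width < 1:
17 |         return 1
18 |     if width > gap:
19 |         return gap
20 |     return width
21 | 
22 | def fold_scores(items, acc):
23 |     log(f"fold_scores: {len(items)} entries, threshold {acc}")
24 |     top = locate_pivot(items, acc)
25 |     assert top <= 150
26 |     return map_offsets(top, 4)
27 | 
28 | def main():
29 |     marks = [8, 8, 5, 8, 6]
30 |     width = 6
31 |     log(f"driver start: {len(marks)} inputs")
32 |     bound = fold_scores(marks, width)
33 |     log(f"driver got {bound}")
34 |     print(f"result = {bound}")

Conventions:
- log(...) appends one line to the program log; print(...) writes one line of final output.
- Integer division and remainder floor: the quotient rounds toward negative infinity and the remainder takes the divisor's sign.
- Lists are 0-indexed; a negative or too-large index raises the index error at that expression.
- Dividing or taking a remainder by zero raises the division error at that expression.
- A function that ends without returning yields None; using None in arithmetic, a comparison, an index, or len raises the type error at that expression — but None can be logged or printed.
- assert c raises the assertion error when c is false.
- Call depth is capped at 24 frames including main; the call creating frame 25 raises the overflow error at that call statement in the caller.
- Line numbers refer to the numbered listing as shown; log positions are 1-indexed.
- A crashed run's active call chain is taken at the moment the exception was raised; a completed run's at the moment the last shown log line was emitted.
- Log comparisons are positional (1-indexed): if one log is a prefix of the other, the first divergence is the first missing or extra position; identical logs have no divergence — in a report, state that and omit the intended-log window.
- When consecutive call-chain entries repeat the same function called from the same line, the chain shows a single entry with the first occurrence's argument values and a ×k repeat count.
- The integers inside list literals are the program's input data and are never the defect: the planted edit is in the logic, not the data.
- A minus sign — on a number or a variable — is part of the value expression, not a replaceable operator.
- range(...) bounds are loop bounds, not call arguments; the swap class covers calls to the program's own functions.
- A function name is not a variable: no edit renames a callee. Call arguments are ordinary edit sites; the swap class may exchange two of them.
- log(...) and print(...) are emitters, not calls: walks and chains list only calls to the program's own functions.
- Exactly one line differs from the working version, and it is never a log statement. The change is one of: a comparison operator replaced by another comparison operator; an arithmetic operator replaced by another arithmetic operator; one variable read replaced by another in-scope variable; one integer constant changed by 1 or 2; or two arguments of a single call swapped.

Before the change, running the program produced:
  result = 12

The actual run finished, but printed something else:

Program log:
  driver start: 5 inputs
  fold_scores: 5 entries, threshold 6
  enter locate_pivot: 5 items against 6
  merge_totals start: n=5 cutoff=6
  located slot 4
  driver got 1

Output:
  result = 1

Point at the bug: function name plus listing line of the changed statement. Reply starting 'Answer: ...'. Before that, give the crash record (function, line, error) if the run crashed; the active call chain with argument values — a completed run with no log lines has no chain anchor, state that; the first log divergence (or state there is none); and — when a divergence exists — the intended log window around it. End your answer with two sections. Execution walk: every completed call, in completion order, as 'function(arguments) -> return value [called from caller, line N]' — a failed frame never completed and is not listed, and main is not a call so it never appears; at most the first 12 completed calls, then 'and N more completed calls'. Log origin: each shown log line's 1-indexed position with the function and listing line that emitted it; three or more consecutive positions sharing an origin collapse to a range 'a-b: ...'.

Answer: the defect is in locate_pivot at line 12.
Core observation: Everything matches until log position 6, which reads 'driver got 1' in place of 'driver got 12'.
Call chain: main.
First divergence: position 6 — shown 'driver got 1', intended 'driver got 12'.
Intended log window:
  4: merge_totals start: n=5 cutoff=6
  5: located slot 4
  6: driver got 12
Execution walk:
  merge_totals([8, 8, 5, 8, 6], 6) -> 4  [called from locate_pivot, line 9]
  locate_pivot([8, 8, 5, 8, 6], 6) -> 0  [called from fold_scores, line 24]
  map_offsets(0, 4) -> 1  [called from fold_scores, line 26]
  fold_scores([8, 8, 5, 8, 6], 6) -> 1  [called from main, line 32]
Log origin:
  1: from main, line 31
  2: from fold_scores, line 23
  3: from locate_pivot, line 8
  4: from merge_totals, line 2
  5: from locate_pivot, line 10
  6: from main, line 33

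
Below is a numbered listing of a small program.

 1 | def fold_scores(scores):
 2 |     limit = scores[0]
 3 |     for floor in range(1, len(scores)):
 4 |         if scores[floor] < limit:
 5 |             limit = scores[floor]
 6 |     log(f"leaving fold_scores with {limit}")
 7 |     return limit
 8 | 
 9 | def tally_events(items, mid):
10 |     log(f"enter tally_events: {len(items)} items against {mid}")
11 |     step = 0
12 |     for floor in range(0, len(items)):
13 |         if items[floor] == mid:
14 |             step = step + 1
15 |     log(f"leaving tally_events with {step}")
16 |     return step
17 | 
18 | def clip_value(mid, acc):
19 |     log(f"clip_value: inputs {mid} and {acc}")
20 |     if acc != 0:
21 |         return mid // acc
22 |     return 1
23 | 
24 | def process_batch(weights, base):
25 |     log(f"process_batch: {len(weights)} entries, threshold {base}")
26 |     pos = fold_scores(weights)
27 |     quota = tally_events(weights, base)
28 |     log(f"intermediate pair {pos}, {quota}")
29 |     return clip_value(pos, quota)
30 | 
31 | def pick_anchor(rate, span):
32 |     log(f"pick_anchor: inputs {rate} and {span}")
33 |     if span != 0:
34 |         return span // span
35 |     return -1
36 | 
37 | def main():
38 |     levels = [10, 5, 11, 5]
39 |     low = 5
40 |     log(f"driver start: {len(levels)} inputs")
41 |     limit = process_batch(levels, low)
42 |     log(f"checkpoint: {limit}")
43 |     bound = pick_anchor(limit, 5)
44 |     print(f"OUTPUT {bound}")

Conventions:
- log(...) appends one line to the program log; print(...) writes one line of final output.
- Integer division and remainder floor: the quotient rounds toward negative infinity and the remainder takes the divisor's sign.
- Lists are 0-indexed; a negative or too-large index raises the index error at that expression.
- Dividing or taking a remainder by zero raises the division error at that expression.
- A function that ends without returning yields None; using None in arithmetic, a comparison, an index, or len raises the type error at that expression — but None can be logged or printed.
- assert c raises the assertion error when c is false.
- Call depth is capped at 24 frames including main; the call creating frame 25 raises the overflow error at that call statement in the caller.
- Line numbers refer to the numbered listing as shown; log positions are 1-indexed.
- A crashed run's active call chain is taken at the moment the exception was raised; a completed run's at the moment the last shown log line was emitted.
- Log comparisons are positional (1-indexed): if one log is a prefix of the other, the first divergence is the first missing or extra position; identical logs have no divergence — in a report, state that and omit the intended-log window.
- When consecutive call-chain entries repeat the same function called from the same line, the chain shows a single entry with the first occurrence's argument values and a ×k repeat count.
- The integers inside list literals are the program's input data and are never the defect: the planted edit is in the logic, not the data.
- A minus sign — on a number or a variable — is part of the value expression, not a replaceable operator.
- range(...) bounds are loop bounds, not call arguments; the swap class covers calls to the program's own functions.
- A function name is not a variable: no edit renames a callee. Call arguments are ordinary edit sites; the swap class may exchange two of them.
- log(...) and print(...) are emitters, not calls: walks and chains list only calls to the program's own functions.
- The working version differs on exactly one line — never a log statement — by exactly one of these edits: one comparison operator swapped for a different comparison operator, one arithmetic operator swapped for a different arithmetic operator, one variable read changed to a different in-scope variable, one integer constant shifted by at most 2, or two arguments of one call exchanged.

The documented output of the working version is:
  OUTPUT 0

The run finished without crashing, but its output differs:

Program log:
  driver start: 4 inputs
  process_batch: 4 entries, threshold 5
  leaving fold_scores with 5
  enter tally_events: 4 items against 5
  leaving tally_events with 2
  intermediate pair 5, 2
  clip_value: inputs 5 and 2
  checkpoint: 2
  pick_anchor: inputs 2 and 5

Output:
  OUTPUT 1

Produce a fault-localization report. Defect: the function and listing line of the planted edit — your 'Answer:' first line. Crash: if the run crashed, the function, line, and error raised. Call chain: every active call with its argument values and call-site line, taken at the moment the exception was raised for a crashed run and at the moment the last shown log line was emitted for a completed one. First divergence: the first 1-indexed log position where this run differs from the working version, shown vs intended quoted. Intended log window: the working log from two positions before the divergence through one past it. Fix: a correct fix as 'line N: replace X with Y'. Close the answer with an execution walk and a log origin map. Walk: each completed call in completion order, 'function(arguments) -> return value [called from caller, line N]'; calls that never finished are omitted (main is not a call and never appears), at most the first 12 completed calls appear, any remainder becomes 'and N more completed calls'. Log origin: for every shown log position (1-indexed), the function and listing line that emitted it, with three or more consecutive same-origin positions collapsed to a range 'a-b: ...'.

Answer: the defect is in pick_anchor at line 34.
Key fact: Every logged value matches the working version; the printed result is what differs.
Call chain: main -> pick_anchor(2, 5) (called at line 43).
First divergence: none (the log streams are identical).
Execution walk:
  fold_scores([10, 5, 11, 5]) -> 5  [called from process_batch, line 26]
  tally_events([10, 5, 11, 5], 5) -> 2  [called from process_batch, line 27]
  clip_value(5, 2) -> 2  [called from process_batch, line 29]
  process_batch([10, 5, 11, 5], 5) -> 2  [called from main, line 41]
  pick_anchor(2, 5) -> 1  [called from main, line 43]
Log origins:
  1: from main, line 40
  2: from process_batch, line 25
  3: from fold_scores, line 6
  4: from tally_events, line 10
  5: from tally_events, line 15
  6: from process_batch, line 28
  7: from clip_value, line 19
  8: from main, line 42
  9: from pick_anchor, line 32
A correct fix: line 34: replace `span // span` with `rate // span`.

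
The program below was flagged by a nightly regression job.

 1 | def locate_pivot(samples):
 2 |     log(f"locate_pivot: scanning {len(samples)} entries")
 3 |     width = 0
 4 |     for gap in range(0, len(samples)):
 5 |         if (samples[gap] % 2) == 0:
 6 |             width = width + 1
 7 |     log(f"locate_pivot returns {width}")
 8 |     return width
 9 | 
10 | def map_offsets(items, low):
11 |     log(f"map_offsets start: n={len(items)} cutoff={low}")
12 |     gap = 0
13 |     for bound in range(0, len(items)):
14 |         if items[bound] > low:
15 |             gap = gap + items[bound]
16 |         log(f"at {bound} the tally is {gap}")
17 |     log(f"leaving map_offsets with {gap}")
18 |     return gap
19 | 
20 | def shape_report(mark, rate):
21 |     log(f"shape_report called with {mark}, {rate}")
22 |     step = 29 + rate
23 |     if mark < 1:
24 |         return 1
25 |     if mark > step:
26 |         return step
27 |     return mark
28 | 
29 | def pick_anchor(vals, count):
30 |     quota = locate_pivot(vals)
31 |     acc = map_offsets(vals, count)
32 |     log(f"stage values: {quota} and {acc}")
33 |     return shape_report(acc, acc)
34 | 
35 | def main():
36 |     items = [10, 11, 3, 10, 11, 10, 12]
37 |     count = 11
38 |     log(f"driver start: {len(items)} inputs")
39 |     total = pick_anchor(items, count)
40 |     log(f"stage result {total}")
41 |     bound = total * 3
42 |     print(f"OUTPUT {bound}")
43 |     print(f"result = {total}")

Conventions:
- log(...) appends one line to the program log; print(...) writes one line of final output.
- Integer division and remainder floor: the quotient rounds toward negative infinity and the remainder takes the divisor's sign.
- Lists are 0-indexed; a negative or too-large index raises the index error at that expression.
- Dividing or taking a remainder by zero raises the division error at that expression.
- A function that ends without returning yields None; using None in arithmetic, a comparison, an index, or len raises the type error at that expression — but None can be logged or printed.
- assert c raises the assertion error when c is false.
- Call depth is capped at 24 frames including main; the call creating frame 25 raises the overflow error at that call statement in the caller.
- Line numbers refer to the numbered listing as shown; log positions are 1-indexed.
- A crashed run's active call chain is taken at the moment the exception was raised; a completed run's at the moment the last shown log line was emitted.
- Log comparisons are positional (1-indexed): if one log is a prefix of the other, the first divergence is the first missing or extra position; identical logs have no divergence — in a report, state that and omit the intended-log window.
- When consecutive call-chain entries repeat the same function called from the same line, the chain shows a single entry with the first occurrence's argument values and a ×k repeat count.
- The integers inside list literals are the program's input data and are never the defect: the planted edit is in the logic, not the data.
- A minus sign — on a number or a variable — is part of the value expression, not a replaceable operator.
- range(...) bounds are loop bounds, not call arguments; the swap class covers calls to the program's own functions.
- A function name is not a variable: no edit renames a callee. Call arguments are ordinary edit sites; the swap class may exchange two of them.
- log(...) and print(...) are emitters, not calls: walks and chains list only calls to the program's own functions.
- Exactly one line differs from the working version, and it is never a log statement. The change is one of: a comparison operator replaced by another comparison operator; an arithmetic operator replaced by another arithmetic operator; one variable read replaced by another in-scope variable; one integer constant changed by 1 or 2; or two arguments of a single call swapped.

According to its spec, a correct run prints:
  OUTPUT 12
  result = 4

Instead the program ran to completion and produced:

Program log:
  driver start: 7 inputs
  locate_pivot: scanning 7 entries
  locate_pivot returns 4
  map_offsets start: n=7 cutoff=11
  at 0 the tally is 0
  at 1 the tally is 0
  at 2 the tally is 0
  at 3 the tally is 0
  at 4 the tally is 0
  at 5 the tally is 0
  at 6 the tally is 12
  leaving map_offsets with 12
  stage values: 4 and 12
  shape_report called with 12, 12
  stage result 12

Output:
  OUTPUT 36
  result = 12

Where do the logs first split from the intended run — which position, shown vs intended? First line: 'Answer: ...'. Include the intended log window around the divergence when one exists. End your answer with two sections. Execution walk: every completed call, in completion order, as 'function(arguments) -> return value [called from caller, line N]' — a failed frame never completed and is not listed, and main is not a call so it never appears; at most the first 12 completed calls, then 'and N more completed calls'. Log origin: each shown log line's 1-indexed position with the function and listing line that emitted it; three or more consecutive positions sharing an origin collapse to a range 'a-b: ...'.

Answer: position 14 — the shown line 'shape_report called with 12, 12' should read 'shape_report called with 4, 12'.
Intended log window:
  12: leaving map_offsets with 12
  13: stage values: 4 and 12
  14: shape_report called with 4, 12
  15: stage result 4
Execution walk:
  locate_pivot([10, 11, 3, 10, 11, 10, 12]) -> 4  [called from pick_anchor, line 30]
  map_offsets([10, 11, 3, 10, 11, 10, 12], 11) -> 12  [called from pick_anchor, line 31]
  shape_report(12, 12) -> 12  [called from pick_anchor, line 33]
  pick_anchor([10, 11, 3, 10, 11, 10, 12], 11) -> 12  [called from main, line 39]
Log origins:
  1: emitted by main (line 38)
  2: emitted by locate_pivot (line 2)
  3: emitted by locate_pivot (line 7)
  4: emitted by map_offsets (line 11)
  5-11: emitted by map_offsets (line 16)
  12: emitted by map_offsets (line 17)
  13: emitted by pick_anchor (line 32)
  14: emitted by shape_report (line 21)
  15: emitted by main (line 40)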